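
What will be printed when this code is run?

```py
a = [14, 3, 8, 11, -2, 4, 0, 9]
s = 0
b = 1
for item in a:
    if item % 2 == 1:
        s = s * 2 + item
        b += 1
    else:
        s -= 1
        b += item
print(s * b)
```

700

item=14: not odd, s = 0-1 = -1; b=15
item=3: odd, s = (-1)*2+3 = 1; b=16
item=8: not odd, s = 1-1 = 0; b=24
item=11: odd, s = 0*2+11 = 11; b=25
item=-2: not odd, s = 11-1 = 10; b=23
item=4: not odd, s = 10-1 = 9; b=27
item=0: not odd, s = 9-1 = 8; b=27
item=9: odd, s = 8*2+9 = 25; b=28
s*b = 25*28 = 700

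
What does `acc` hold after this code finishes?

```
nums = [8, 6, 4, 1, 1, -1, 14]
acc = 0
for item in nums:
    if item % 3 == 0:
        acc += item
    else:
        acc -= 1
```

item=8: not %3==0, acc = 0-1 = -1
item=6: %3==0, acc = (-1)+6 = 5
item=4: not %3==0, acc = 5-1 = 4
item=1: not %3==0, acc = 4-1 = 3
item=1: not %3==0, acc = 3-1 = 2
item=-1: not %3==0, acc = 2-1 = 1
item=14: not %3==0, acc = 1-1 = 0

0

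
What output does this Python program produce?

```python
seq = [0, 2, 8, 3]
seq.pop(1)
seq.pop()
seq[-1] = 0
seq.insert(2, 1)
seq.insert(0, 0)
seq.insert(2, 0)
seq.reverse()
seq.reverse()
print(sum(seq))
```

pop(1) removes 2 → [0, 8, 3]
pop() removes 3 → [0, 8]
seq[-1] = 0 → [0, 0]
insert 1 at 2 → [0, 0, 1]
insert 0 at 0 → [0, 0, 0, 1]
insert 0 at 2 → [0, 0, 0, 0, 1]
reverse → [1, 0, 0, 0, 0]
reverse → [0, 0, 0, 0, 1]
sum = 1

1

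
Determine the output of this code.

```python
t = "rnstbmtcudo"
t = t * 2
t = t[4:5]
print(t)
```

b

repeat ×2 → 'rnstbmtcudornstbmtcudo'
slice [4:5] → 'b'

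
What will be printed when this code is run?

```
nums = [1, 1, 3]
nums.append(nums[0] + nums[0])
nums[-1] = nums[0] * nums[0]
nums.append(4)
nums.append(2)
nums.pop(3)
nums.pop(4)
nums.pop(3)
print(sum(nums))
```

5

append nums[0]+nums[0] = 1+1 = 2 → [1, 1, 3, 2]
nums[-1] = nums[0]*nums[0] = 1*1 = 1 → [1, 1, 3, 1]
append 4 → [1, 1, 3, 1, 4]
append 2 → [1, 1, 3, 1, 4, 2]
pop(3) removes 1 → [1, 1, 3, 4, 2]
pop(4) removes 2 → [1, 1, 3, 4]
pop(3) removes 4 → [1, 1, 3]
sum = 5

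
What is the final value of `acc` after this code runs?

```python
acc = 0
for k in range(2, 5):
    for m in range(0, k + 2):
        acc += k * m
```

k=2,m=0: acc = 0+0 = 0
k=2,m=1: acc = 0+2 = 2
k=2,m=2: acc = 2+4 = 6
k=2,m=3: acc = 6+6 = 12
k=3,m=0: acc = 12+0 = 12
k=3,m=1: acc = 12+3 = 15
k=3,m=2: acc = 15+6 = 21
k=3,m=3: acc = 21+9 = 30
k=3,m=4: acc = 30+12 = 42
k=4,m=0: acc = 42+0 = 42
k=4,m=1: acc = 42+4 = 46
k=4,m=2: acc = 46+8 = 54
k=4,m=3: acc = 54+12 = 66
k=4,m=4: acc = 66+16 = 82
k=4,m=5: acc = 82+20 = 102

102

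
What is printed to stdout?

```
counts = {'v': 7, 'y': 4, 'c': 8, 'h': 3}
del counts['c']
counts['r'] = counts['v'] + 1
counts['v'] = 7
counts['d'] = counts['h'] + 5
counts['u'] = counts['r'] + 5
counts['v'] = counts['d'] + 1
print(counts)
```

{'v': 9, 'y': 4, 'h': 3, 'r': 8, 'd': 8, 'u': 13}

del 'c' → {'v': 7, 'y': 4, 'h': 3}
counts['r'] = counts['v']+1 = 8 → {'v': 7, 'y': 4, 'h': 3, 'r': 8}
counts['v'] = 7 → {'v': 7, 'y': 4, 'h': 3, 'r': 8}
counts['d'] = counts['h']+5 = 8 → {'v': 7, 'y': 4, 'h': 3, 'r': 8, 'd': 8}
counts['u'] = counts['r']+5 = 13 → {'v': 7, 'y': 4, 'h': 3, 'r': 8, 'd': 8, 'u': 13}
counts['v'] = counts['d']+1 = 9 → {'v': 9, 'y': 4, 'h': 3, 'r': 8, 'd': 8, 'u': 13}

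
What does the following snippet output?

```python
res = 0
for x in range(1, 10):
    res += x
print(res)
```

x=1: res = 0+1 = 1
x=2: res = 1+2 = 3
x=3: res = 3+3 = 6
x=4: res = 6+4 = 10
x=5: res = 10+5 = 15
x=6: res = 15+6 = 21
x=7: res = 21+7 = 28
x=8: res = 28+8 = 36
x=9: res = 36+9 = 45

45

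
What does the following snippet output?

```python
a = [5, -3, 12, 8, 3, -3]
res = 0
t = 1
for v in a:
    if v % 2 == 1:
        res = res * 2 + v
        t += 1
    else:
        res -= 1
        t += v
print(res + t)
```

v=5: odd, res = 0*2+5 = 5; t=2
v=-3: odd, res = 5*2+(-3) = 7; t=3
v=12: not odd, res = 7-1 = 6; t=15
v=8: not odd, res = 6-1 = 5; t=23
v=3: odd, res = 5*2+3 = 13; t=24
v=-3: odd, res = 13*2+(-3) = 23; t=25
res+t = 23+25 = 48

48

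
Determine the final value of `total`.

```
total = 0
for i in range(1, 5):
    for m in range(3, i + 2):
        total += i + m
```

i=2,m=3: total = 0+5 = 5
i=3,m=3: total = 5+6 = 11
i=3,m=4: total = 11+7 = 18
i=4,m=3: total = 18+7 = 25
i=4,m=4: total = 25+8 = 33
i=4,m=5: total = 33+9 = 42

42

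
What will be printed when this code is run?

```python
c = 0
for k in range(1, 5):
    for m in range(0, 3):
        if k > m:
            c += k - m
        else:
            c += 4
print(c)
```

31

k=1,m=0: 1>0, c = 0+1 = 1
k=1,m=1: not 1>1, c = 1+4 = 5
k=1,m=2: not 1>2, c = 5+4 = 9
k=2,m=0: 2>0, c = 9+2 = 11
k=2,m=1: 2>1, c = 11+1 = 12
k=2,m=2: not 2>2, c = 12+4 = 16
k=3,m=0: 3>0, c = 16+3 = 19
k=3,m=1: 3>1, c = 19+2 = 21
k=3,m=2: 3>2, c = 21+1 = 22
k=4,m=0: 4>0, c = 22+4 = 26
k=4,m=1: 4>1, c = 26+3 = 29
k=4,m=2: 4>2, c = 29+2 = 31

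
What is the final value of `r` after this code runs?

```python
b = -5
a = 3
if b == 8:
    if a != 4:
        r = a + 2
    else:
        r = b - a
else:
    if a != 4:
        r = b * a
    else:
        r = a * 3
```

b=-5, a=3
b == 8 is False; a != 4 is True
→ r = b * a = -15

-15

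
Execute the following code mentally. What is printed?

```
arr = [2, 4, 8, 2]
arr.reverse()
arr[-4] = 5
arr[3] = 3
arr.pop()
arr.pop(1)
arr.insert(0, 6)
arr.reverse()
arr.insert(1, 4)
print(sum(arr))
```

19

reverse → [2, 8, 4, 2]
arr[-4] = 5 → [5, 8, 4, 2]
arr[3] = 3 → [5, 8, 4, 3]
pop() removes 3 → [5, 8, 4]
pop(1) removes 8 → [5, 4]
insert 6 at 0 → [6, 5, 4]
reverse → [4, 5, 6]
insert 4 at 1 → [4, 4, 5, 6]
sum = 19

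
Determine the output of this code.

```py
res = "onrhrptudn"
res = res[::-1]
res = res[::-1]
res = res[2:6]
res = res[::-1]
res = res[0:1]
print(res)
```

p

reverse → 'ndutprhrno'
reverse → 'onrhrptudn'
slice [2:6] → 'rhrp'
reverse → 'prhr'
slice [0:1] → 'p'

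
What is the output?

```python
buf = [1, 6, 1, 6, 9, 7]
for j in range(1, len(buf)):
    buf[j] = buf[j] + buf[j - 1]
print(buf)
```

[1, 7, 8, 14, 23, 30]

j=1: buf[1] = 6+1 = 7 → [1, 7, 1, 6, 9, 7]
j=2: buf[2] = 1+7 = 8 → [1, 7, 8, 6, 9, 7]
j=3: buf[3] = 6+8 = 14 → [1, 7, 8, 14, 9, 7]
j=4: buf[4] = 9+14 = 23 → [1, 7, 8, 14, 23, 7]
j=5: buf[5] = 7+23 = 30 → [1, 7, 8, 14, 23, 30]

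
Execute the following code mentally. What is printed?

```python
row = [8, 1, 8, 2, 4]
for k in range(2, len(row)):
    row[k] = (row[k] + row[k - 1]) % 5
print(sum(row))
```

k=2: row[2] = (8+1)%5 = 4 → [8, 1, 4, 2, 4]
k=3: row[3] = (2+4)%5 = 1 → [8, 1, 4, 1, 4]
k=4: row[4] = (4+1)%5 = 0 → [8, 1, 4, 1, 0]
sum = 14

14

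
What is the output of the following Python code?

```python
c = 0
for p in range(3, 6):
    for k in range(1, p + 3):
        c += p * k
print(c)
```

269

p=3,k=1: c = 0+3 = 3
p=3,k=2: c = 3+6 = 9
p=3,k=3: c = 9+9 = 18
p=3,k=4: c = 18+12 = 30
p=3,k=5: c = 30+15 = 45
p=4,k=1: c = 45+4 = 49
p=4,k=2: c = 49+8 = 57
p=4,k=3: c = 57+12 = 69
p=4,k=4: c = 69+16 = 85
p=4,k=5: c = 85+20 = 105
p=4,k=6: c = 105+24 = 129
p=5,k=1: c = 129+5 = 134
p=5,k=2: c = 134+10 = 144
p=5,k=3: c = 144+15 = 159
p=5,k=4: c = 159+20 = 179
p=5,k=5: c = 179+25 = 204
p=5,k=6: c = 204+30 = 234
p=5,k=7: c = 234+35 = 269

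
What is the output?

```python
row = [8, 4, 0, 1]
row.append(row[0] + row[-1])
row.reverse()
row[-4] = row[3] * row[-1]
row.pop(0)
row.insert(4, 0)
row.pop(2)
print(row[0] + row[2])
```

append row[0]+row[-1] = 8+1 = 9 → [8, 4, 0, 1, 9]
reverse → [9, 1, 0, 4, 8]
row[-4] = row[3]*row[-1] = 4*8 = 32 → [9, 32, 0, 4, 8]
pop(0) removes 9 → [32, 0, 4, 8]
insert 0 at 4 → [32, 0, 4, 8, 0]
pop(2) removes 4 → [32, 0, 8, 0]
row[0]+row[2] = 32+8 = 40

40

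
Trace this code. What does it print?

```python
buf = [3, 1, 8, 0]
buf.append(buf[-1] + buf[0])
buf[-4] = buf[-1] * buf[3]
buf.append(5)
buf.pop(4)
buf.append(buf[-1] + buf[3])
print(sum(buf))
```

append buf[-1]+buf[0] = 0+3 = 3 → [3, 1, 8, 0, 3]
buf[-4] = buf[-1]*buf[3] = 3*0 = 0 → [3, 0, 8, 0, 3]
append 5 → [3, 0, 8, 0, 3, 5]
pop(4) removes 3 → [3, 0, 8, 0, 5]
append buf[-1]+buf[3] = 5+0 = 5 → [3, 0, 8, 0, 5, 5]
sum = 21

21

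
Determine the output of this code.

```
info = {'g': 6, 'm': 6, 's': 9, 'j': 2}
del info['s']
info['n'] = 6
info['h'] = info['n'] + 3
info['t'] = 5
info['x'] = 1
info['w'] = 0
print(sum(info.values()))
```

35

del 's' → {'g': 6, 'm': 6, 'j': 2}
info['n'] = 6 → {'g': 6, 'm': 6, 'j': 2, 'n': 6}
info['h'] = info['n']+3 = 9 → {'g': 6, 'm': 6, 'j': 2, 'n': 6, 'h': 9}
info['t'] = 5 → {'g': 6, 'm': 6, 'j': 2, 'n': 6, 'h': 9, 't': 5}
info['x'] = 1 → {'g': 6, 'm': 6, 'j': 2, 'n': 6, 'h': 9, 't': 5, 'x': 1}
info['w'] = 0 → {'g': 6, 'm': 6, 'j': 2, 'n': 6, 'h': 9, 't': 5, 'x': 1, 'w': 0}
sum of values = 35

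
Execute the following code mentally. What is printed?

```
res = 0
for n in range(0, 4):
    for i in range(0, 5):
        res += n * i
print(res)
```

60

n=0,i=0: res = 0+0 = 0
n=0,i=1: res = 0+0 = 0
n=0,i=2: res = 0+0 = 0
n=0,i=3: res = 0+0 = 0
n=0,i=4: res = 0+0 = 0
n=1,i=0: res = 0+0 = 0
n=1,i=1: res = 0+1 = 1
n=1,i=2: res = 1+2 = 3
n=1,i=3: res = 3+3 = 6
n=1,i=4: res = 6+4 = 10
n=2,i=0: res = 10+0 = 10
n=2,i=1: res = 10+2 = 12
n=2,i=2: res = 12+4 = 16
n=2,i=3: res = 16+6 = 22
n=2,i=4: res = 22+8 = 30
n=3,i=0: res = 30+0 = 30
n=3,i=1: res = 30+3 = 33
n=3,i=2: res = 33+6 = 39
n=3,i=3: res = 39+9 = 48
n=3,i=4: res = 48+12 = 60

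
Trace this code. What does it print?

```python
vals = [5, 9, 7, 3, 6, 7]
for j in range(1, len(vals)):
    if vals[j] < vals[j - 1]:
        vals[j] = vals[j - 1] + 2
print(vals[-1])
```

j=1: 9>=5, unchanged → [5, 9, 7, 3, 6, 7]
j=2: 7<9, vals[2] = 9+2 = 11 → [5, 9, 11, 3, 6, 7]
j=3: 3<11, vals[3] = 11+2 = 13 → [5, 9, 11, 13, 6, 7]
j=4: 6<13, vals[4] = 13+2 = 15 → [5, 9, 11, 13, 15, 7]
j=5: 7<15, vals[5] = 15+2 = 17 → [5, 9, 11, 13, 15, 17]

17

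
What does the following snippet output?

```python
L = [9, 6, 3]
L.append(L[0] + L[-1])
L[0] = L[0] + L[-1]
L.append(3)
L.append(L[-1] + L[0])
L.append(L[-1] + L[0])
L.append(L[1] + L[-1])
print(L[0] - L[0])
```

0

append L[0]+L[-1] = 9+3 = 12 → [9, 6, 3, 12]
L[0] = L[0]+L[-1] = 9+12 = 21 → [21, 6, 3, 12]
append 3 → [21, 6, 3, 12, 3]
append L[-1]+L[0] = 3+21 = 24 → [21, 6, 3, 12, 3, 24]
append L[-1]+L[0] = 24+21 = 45 → [21, 6, 3, 12, 3, 24, 45]
append L[1]+L[-1] = 6+45 = 51 → [21, 6, 3, 12, 3, 24, 45, 51]
L[0]-L[0] = 21-21 = 0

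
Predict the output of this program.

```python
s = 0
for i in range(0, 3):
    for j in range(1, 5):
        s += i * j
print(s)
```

i=0,j=1: s = 0+0 = 0
i=0,j=2: s = 0+0 = 0
i=0,j=3: s = 0+0 = 0
i=0,j=4: s = 0+0 = 0
i=1,j=1: s = 0+1 = 1
i=1,j=2: s = 1+2 = 3
i=1,j=3: s = 3+3 = 6
i=1,j=4: s = 6+4 = 10
i=2,j=1: s = 10+2 = 12
i=2,j=2: s = 12+4 = 16
i=2,j=3: s = 16+6 = 22
i=2,j=4: s = 22+8 = 30

30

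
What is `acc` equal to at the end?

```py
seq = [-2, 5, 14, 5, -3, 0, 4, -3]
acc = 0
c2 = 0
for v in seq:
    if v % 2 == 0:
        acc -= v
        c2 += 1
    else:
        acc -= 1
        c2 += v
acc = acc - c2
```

-28

v=-2: even, acc = 0-(-2) = 2; c2=1
v=5: not even, acc = 2-1 = 1; c2=6
v=14: even, acc = 1-14 = -13; c2=7
v=5: not even, acc = (-13)-1 = -14; c2=12
v=-3: not even, acc = (-14)-1 = -15; c2=9
v=0: even, acc = (-15)-0 = -15; c2=10
v=4: even, acc = (-15)-4 = -19; c2=11
v=-3: not even, acc = (-19)-1 = -20; c2=8
acc-c2 = (-20)-8 = -28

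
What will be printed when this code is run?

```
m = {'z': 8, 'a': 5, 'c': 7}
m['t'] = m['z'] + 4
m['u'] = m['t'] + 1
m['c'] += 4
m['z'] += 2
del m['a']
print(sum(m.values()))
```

46

m['t'] = m['z']+4 = 12 → {'z': 8, 'a': 5, 'c': 7, 't': 12}
m['u'] = m['t']+1 = 13 → {'z': 8, 'a': 5, 'c': 7, 't': 12, 'u': 13}
m['c'] = 7+4 = 11 → {'z': 8, 'a': 5, 'c': 11, 't': 12, 'u': 13}
m['z'] = 8+2 = 10 → {'z': 10, 'a': 5, 'c': 11, 't': 12, 'u': 13}
del 'a' → {'z': 10, 'c': 11, 't': 12, 'u': 13}
sum of values = 46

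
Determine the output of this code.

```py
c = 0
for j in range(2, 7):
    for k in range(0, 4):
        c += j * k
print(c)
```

120

j=2,k=0: c = 0+0 = 0
j=2,k=1: c = 0+2 = 2
j=2,k=2: c = 2+4 = 6
j=2,k=3: c = 6+6 = 12
j=3,k=0: c = 12+0 = 12
j=3,k=1: c = 12+3 = 15
j=3,k=2: c = 15+6 = 21
j=3,k=3: c = 21+9 = 30
j=4,k=0: c = 30+0 = 30
j=4,k=1: c = 30+4 = 34
j=4,k=2: c = 34+8 = 42
j=4,k=3: c = 42+12 = 54
j=5,k=0: c = 54+0 = 54
j=5,k=1: c = 54+5 = 59
j=5,k=2: c = 59+10 = 69
j=5,k=3: c = 69+15 = 84
j=6,k=0: c = 84+0 = 84
j=6,k=1: c = 84+6 = 90
j=6,k=2: c = 90+12 = 102
j=6,k=3: c = 102+18 = 120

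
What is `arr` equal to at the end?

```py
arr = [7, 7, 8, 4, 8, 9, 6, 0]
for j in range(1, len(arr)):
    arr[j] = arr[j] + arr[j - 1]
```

j=1: arr[1] = 7+7 = 14 → [7, 14, 8, 4, 8, 9, 6, 0]
j=2: arr[2] = 8+14 = 22 → [7, 14, 22, 4, 8, 9, 6, 0]
j=3: arr[3] = 4+22 = 26 → [7, 14, 22, 26, 8, 9, 6, 0]
j=4: arr[4] = 8+26 = 34 → [7, 14, 22, 26, 34, 9, 6, 0]
j=5: arr[5] = 9+34 = 43 → [7, 14, 22, 26, 34, 43, 6, 0]
j=6: arr[6] = 6+43 = 49 → [7, 14, 22, 26, 34, 43, 49, 0]
j=7: arr[7] = 0+49 = 49 → [7, 14, 22, 26, 34, 43, 49, 49]

[7, 14, 22, 26, 34, 43, 49, 49]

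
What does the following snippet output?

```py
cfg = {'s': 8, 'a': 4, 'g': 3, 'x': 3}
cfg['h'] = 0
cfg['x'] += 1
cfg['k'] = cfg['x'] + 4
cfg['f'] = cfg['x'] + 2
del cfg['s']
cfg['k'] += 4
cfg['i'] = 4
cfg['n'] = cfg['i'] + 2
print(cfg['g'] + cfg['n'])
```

cfg['h'] = 0 → {'s': 8, 'a': 4, 'g': 3, 'x': 3, 'h': 0}
cfg['x'] = 3+1 = 4 → {'s': 8, 'a': 4, 'g': 3, 'x': 4, 'h': 0}
cfg['k'] = cfg['x']+4 = 8 → {'s': 8, 'a': 4, 'g': 3, 'x': 4, 'h': 0, 'k': 8}
cfg['f'] = cfg['x']+2 = 6 → {'s': 8, 'a': 4, 'g': 3, 'x': 4, 'h': 0, 'k': 8, 'f': 6}
del 's' → {'a': 4, 'g': 3, 'x': 4, 'h': 0, 'k': 8, 'f': 6}
cfg['k'] = 8+4 = 12 → {'a': 4, 'g': 3, 'x': 4, 'h': 0, 'k': 12, 'f': 6}
cfg['i'] = 4 → {'a': 4, 'g': 3, 'x': 4, 'h': 0, 'k': 12, 'f': 6, 'i': 4}
cfg['n'] = cfg['i']+2 = 6 → {'a': 4, 'g': 3, 'x': 4, 'h': 0, 'k': 12, 'f': 6, 'i': 4, 'n': 6}
cfg['g']+cfg['n'] = 3+6 = 9

9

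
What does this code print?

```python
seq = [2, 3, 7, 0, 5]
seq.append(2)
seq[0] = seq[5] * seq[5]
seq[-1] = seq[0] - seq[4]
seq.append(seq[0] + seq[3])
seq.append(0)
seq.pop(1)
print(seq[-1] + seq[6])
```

0

append 2 → [2, 3, 7, 0, 5, 2]
seq[0] = seq[5]*seq[5] = 2*2 = 4 → [4, 3, 7, 0, 5, 2]
seq[-1] = seq[0]-seq[4] = 4-5 = -1 → [4, 3, 7, 0, 5, -1]
append seq[0]+seq[3] = 4+0 = 4 → [4, 3, 7, 0, 5, -1, 4]
append 0 → [4, 3, 7, 0, 5, -1, 4, 0]
pop(1) removes 3 → [4, 7, 0, 5, -1, 4, 0]
seq[-1]+seq[6] = 0+0 = 0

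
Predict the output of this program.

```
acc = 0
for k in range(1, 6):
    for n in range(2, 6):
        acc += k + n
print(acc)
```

k=1,n=2: acc = 0+3 = 3
k=1,n=3: acc = 3+4 = 7
k=1,n=4: acc = 7+5 = 12
k=1,n=5: acc = 12+6 = 18
k=2,n=2: acc = 18+4 = 22
k=2,n=3: acc = 22+5 = 27
k=2,n=4: acc = 27+6 = 33
k=2,n=5: acc = 33+7 = 40
k=3,n=2: acc = 40+5 = 45
k=3,n=3: acc = 45+6 = 51
k=3,n=4: acc = 51+7 = 58
k=3,n=5: acc = 58+8 = 66
k=4,n=2: acc = 66+6 = 72
k=4,n=3: acc = 72+7 = 79
k=4,n=4: acc = 79+8 = 87
k=4,n=5: acc = 87+9 = 96
k=5,n=2: acc = 96+7 = 103
k=5,n=3: acc = 103+8 = 111
k=5,n=4: acc = 111+9 = 120
k=5,n=5: acc = 120+10 = 130

130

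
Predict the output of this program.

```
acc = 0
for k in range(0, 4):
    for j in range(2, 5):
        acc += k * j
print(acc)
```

54

k=0,j=2: acc = 0+0 = 0
k=0,j=3: acc = 0+0 = 0
k=0,j=4: acc = 0+0 = 0
k=1,j=2: acc = 0+2 = 2
k=1,j=3: acc = 2+3 = 5
k=1,j=4: acc = 5+4 = 9
k=2,j=2: acc = 9+4 = 13
k=2,j=3: acc = 13+6 = 19
k=2,j=4: acc = 19+8 = 27
k=3,j=2: acc = 27+6 = 33
k=3,j=3: acc = 33+9 = 42
k=3,j=4: acc = 42+12 = 54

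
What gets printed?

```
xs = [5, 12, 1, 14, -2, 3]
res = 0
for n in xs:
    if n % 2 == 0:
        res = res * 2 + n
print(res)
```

n=5: not even
n=12: even, res = 0*2+12 = 12
n=1: not even
n=14: even, res = 12*2+14 = 38
n=-2: even, res = 38*2+(-2) = 74
n=3: not even

74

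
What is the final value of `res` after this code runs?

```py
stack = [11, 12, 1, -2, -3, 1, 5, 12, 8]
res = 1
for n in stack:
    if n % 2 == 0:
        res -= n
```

n=11: not even
n=12: even, res = 1-12 = -11
n=1: not even
n=-2: even, res = (-11)-(-2) = -9
n=-3: not even
n=1: not even
n=5: not even
n=12: even, res = (-9)-12 = -21
n=8: even, res = (-21)-8 = -29

-29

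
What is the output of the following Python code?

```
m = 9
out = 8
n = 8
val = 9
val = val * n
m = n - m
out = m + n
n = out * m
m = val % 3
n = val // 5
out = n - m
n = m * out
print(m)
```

val = 9*8 = 72
m = 8-9 = -1
out = (-1)+8 = 7
n = 7*(-1) = -7
m = 72%3 = 0
n = 72//5 = 14
out = 14-0 = 14
n = 0*14 = 0

0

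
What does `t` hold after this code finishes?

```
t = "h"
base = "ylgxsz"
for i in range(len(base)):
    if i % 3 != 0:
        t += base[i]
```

'hlgsz'

i=0: skip
i=1: add 'l' → 'hl'
i=2: add 'g' → 'hlg'
i=3: skip
i=4: add 's' → 'hlgs'
i=5: add 'z' → 'hlgsz'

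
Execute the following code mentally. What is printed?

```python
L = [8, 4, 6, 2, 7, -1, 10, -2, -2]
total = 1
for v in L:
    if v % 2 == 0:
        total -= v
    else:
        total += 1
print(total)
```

-23

v=8: even, total = 1-8 = -7
v=4: even, total = (-7)-4 = -11
v=6: even, total = (-11)-6 = -17
v=2: even, total = (-17)-2 = -19
v=7: not even, total = (-19)+1 = -18
v=-1: not even, total = (-18)+1 = -17
v=10: even, total = (-17)-10 = -27
v=-2: even, total = (-27)-(-2) = -25
v=-2: even, total = (-25)-(-2) = -23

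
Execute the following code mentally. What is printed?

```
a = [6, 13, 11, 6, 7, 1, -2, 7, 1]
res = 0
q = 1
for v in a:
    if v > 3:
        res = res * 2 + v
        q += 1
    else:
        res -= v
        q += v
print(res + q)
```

541

v=6: >3, res = 0*2+6 = 6; q=2
v=13: >3, res = 6*2+13 = 25; q=3
v=11: >3, res = 25*2+11 = 61; q=4
v=6: >3, res = 61*2+6 = 128; q=5
v=7: >3, res = 128*2+7 = 263; q=6
v=1: not >3, res = 263-1 = 262; q=7
v=-2: not >3, res = 262-(-2) = 264; q=5
v=7: >3, res = 264*2+7 = 535; q=6
v=1: not >3, res = 535-1 = 534; q=7
res+q = 534+7 = 541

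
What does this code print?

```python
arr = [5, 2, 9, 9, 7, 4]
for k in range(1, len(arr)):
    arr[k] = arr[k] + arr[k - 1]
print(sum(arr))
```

k=1: arr[1] = 2+5 = 7 → [5, 7, 9, 9, 7, 4]
k=2: arr[2] = 9+7 = 16 → [5, 7, 16, 9, 7, 4]
k=3: arr[3] = 9+16 = 25 → [5, 7, 16, 25, 7, 4]
k=4: arr[4] = 7+25 = 32 → [5, 7, 16, 25, 32, 4]
k=5: arr[5] = 4+32 = 36 → [5, 7, 16, 25, 32, 36]
sum = 121

121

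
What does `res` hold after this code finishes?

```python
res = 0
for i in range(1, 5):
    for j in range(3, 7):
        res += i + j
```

i=1,j=3: res = 0+4 = 4
i=1,j=4: res = 4+5 = 9
i=1,j=5: res = 9+6 = 15
i=1,j=6: res = 15+7 = 22
i=2,j=3: res = 22+5 = 27
i=2,j=4: res = 27+6 = 33
i=2,j=5: res = 33+7 = 40
i=2,j=6: res = 40+8 = 48
i=3,j=3: res = 48+6 = 54
i=3,j=4: res = 54+7 = 61
i=3,j=5: res = 61+8 = 69
i=3,j=6: res = 69+9 = 78
i=4,j=3: res = 78+7 = 85
i=4,j=4: res = 85+8 = 93
i=4,j=5: res = 93+9 = 102
i=4,j=6: res = 102+10 = 112

112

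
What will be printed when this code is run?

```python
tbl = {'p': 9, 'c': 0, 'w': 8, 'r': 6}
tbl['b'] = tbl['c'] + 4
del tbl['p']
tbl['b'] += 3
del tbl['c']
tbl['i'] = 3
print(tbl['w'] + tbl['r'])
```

14

tbl['b'] = tbl['c']+4 = 4 → {'p': 9, 'c': 0, 'w': 8, 'r': 6, 'b': 4}
del 'p' → {'c': 0, 'w': 8, 'r': 6, 'b': 4}
tbl['b'] = 4+3 = 7 → {'c': 0, 'w': 8, 'r': 6, 'b': 7}
del 'c' → {'w': 8, 'r': 6, 'b': 7}
tbl['i'] = 3 → {'w': 8, 'r': 6, 'b': 7, 'i': 3}
tbl['w']+tbl['r'] = 8+6 = 14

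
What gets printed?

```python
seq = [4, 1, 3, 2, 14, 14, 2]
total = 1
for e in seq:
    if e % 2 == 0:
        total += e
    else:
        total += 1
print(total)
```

e=4: even, total = 1+4 = 5
e=1: not even, total = 5+1 = 6
e=3: not even, total = 6+1 = 7
e=2: even, total = 7+2 = 9
e=14: even, total = 9+14 = 23
e=14: even, total = 23+14 = 37
e=2: even, total = 37+2 = 39

39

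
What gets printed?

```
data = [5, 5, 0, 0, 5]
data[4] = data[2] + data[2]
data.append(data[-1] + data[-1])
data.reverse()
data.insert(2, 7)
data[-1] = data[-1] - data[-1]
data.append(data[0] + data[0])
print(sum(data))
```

data[4] = data[2]+data[2] = 0+0 = 0 → [5, 5, 0, 0, 0]
append data[-1]+data[-1] = 0+0 = 0 → [5, 5, 0, 0, 0, 0]
reverse → [0, 0, 0, 0, 5, 5]
insert 7 at 2 → [0, 0, 7, 0, 0, 5, 5]
data[-1] = data[-1]-data[-1] = 5-5 = 0 → [0, 0, 7, 0, 0, 5, 0]
append data[0]+data[0] = 0+0 = 0 → [0, 0, 7, 0, 0, 5, 0, 0]
sum = 12

12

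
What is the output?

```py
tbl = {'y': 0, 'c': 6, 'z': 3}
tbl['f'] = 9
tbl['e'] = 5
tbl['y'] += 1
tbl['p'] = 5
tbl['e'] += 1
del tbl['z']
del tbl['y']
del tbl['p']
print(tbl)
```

{'c': 6, 'f': 9, 'e': 6}

tbl['f'] = 9 → {'y': 0, 'c': 6, 'z': 3, 'f': 9}
tbl['e'] = 5 → {'y': 0, 'c': 6, 'z': 3, 'f': 9, 'e': 5}
tbl['y'] = 0+1 = 1 → {'y': 1, 'c': 6, 'z': 3, 'f': 9, 'e': 5}
tbl['p'] = 5 → {'y': 1, 'c': 6, 'z': 3, 'f': 9, 'e': 5, 'p': 5}
tbl['e'] = 5+1 = 6 → {'y': 1, 'c': 6, 'z': 3, 'f': 9, 'e': 6, 'p': 5}
del 'z' → {'y': 1, 'c': 6, 'f': 9, 'e': 6, 'p': 5}
del 'y' → {'c': 6, 'f': 9, 'e': 6, 'p': 5}
del 'p' → {'c': 6, 'f': 9, 'e': 6}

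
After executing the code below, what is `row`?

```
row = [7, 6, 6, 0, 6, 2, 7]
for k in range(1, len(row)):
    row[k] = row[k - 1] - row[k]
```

k=1: row[1] = 7-6 = 1 → [7, 1, 6, 0, 6, 2, 7]
k=2: row[2] = 1-6 = -5 → [7, 1, -5, 0, 6, 2, 7]
k=3: row[3] = (-5)-0 = -5 → [7, 1, -5, -5, 6, 2, 7]
k=4: row[4] = (-5)-6 = -11 → [7, 1, -5, -5, -11, 2, 7]
k=5: row[5] = (-11)-2 = -13 → [7, 1, -5, -5, -11, -13, 7]
k=6: row[6] = (-13)-7 = -20 → [7, 1, -5, -5, -11, -13, -20]

[7, 1, -5, -5, -11, -13, -20]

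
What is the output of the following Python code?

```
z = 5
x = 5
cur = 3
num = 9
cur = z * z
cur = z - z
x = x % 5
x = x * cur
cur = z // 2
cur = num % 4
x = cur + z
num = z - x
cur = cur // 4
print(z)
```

5

cur = 5*5 = 25
cur = 5-5 = 0
x = 5%5 = 0
x = 0*0 = 0
cur = 5//2 = 2
cur = 9%4 = 1
x = 1+5 = 6
num = 5-6 = -1
cur = 1//4 = 0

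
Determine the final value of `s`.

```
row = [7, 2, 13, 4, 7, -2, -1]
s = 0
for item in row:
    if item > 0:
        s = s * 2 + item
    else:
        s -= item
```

198

item=7: >0, s = 0*2+7 = 7
item=2: >0, s = 7*2+2 = 16
item=13: >0, s = 16*2+13 = 45
item=4: >0, s = 45*2+4 = 94
item=7: >0, s = 94*2+7 = 195
item=-2: not >0, s = 195-(-2) = 197
item=-1: not >0, s = 197-(-1) = 198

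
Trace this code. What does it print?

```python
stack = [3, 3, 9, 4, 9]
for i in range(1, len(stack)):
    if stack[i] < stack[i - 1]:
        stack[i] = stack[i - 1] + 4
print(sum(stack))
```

i=1: 3>=3, unchanged → [3, 3, 9, 4, 9]
i=2: 9>=3, unchanged → [3, 3, 9, 4, 9]
i=3: 4<9, stack[3] = 9+4 = 13 → [3, 3, 9, 13, 9]
i=4: 9<13, stack[4] = 13+4 = 17 → [3, 3, 9, 13, 17]
sum = 45

45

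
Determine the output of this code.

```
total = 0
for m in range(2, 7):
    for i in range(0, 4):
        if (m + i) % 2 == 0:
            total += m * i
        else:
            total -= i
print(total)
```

m=2,i=0: even sum, total = 0+0 = 0
m=2,i=1: odd sum, total = 0-1 = -1
m=2,i=2: even sum, total = (-1)+4 = 3
m=2,i=3: odd sum, total = 3-3 = 0
m=3,i=0: odd sum, total = 0-0 = 0
m=3,i=1: even sum, total = 0+3 = 3
m=3,i=2: odd sum, total = 3-2 = 1
m=3,i=3: even sum, total = 1+9 = 10
m=4,i=0: even sum, total = 10+0 = 10
m=4,i=1: odd sum, total = 10-1 = 9
m=4,i=2: even sum, total = 9+8 = 17
m=4,i=3: odd sum, total = 17-3 = 14
m=5,i=0: odd sum, total = 14-0 = 14
m=5,i=1: even sum, total = 14+5 = 19
m=5,i=2: odd sum, total = 19-2 = 17
m=5,i=3: even sum, total = 17+15 = 32
m=6,i=0: even sum, total = 32+0 = 32
m=6,i=1: odd sum, total = 32-1 = 31
m=6,i=2: even sum, total = 31+12 = 43
m=6,i=3: odd sum, total = 43-3 = 40

40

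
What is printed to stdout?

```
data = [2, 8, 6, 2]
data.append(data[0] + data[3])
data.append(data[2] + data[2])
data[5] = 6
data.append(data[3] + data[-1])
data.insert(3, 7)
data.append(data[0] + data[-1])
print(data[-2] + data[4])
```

10

append data[0]+data[3] = 2+2 = 4 → [2, 8, 6, 2, 4]
append data[2]+data[2] = 6+6 = 12 → [2, 8, 6, 2, 4, 12]
data[5] = 6 → [2, 8, 6, 2, 4, 6]
append data[3]+data[-1] = 2+6 = 8 → [2, 8, 6, 2, 4, 6, 8]
insert 7 at 3 → [2, 8, 6, 7, 2, 4, 6, 8]
append data[0]+data[-1] = 2+8 = 10 → [2, 8, 6, 7, 2, 4, 6, 8, 10]
data[-2]+data[4] = 8+2 = 10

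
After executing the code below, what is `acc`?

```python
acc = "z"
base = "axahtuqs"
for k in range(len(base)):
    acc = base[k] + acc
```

k=0: prepend 'a' → 'az'
k=1: prepend 'x' → 'xaz'
k=2: prepend 'a' → 'axaz'
k=3: prepend 'h' → 'haxaz'
k=4: prepend 't' → 'thaxaz'
k=5: prepend 'u' → 'uthaxaz'
k=6: prepend 'q' → 'quthaxaz'
k=7: prepend 's' → 'squthaxaz'

'squthaxaz'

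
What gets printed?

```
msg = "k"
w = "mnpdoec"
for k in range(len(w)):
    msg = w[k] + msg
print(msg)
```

k=0: prepend 'm' → 'mk'
k=1: prepend 'n' → 'nmk'
k=2: prepend 'p' → 'pnmk'
k=3: prepend 'd' → 'dpnmk'
k=4: prepend 'o' → 'odpnmk'
k=5: prepend 'e' → 'eodpnmk'
k=6: prepend 'c' → 'ceodpnmk'

ceodpnmk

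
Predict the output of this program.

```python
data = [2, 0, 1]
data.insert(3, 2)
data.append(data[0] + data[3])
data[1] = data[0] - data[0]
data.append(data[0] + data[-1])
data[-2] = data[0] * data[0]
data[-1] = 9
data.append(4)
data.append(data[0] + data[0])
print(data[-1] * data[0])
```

8

insert 2 at 3 → [2, 0, 1, 2]
append data[0]+data[3] = 2+2 = 4 → [2, 0, 1, 2, 4]
data[1] = data[0]-data[0] = 2-2 = 0 → [2, 0, 1, 2, 4]
append data[0]+data[-1] = 2+4 = 6 → [2, 0, 1, 2, 4, 6]
data[-2] = data[0]*data[0] = 2*2 = 4 → [2, 0, 1, 2, 4, 6]
data[-1] = 9 → [2, 0, 1, 2, 4, 9]
append 4 → [2, 0, 1, 2, 4, 9, 4]
append data[0]+data[0] = 2+2 = 4 → [2, 0, 1, 2, 4, 9, 4, 4]
data[-1]*data[0] = 4*2 = 8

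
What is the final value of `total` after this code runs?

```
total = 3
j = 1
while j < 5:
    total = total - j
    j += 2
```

j=1: total = 3-1 = 2
j=3: total = 2-3 = -1

-1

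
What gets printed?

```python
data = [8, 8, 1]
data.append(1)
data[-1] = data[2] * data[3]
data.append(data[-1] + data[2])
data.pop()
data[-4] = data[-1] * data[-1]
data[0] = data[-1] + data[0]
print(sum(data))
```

append 1 → [8, 8, 1, 1]
data[-1] = data[2]*data[3] = 1*1 = 1 → [8, 8, 1, 1]
append data[-1]+data[2] = 1+1 = 2 → [8, 8, 1, 1, 2]
pop() removes 2 → [8, 8, 1, 1]
data[-4] = data[-1]*data[-1] = 1*1 = 1 → [1, 8, 1, 1]
data[0] = data[-1]+data[0] = 1+1 = 2 → [2, 8, 1, 1]
sum = 12

12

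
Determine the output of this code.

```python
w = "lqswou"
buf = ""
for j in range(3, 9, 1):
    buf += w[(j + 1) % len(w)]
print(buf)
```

oulqsw

j=3: add w[4]='o' → 'o'
j=4: add w[5]='u' → 'ou'
j=5: add w[0]='l' → 'oul'
j=6: add w[1]='q' → 'oulq'
j=7: add w[2]='s' → 'oulqs'
j=8: add w[3]='w' → 'oulqsw'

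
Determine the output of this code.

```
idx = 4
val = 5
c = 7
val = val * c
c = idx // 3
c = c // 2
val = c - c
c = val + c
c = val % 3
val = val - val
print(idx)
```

4

val = 5*7 = 35
c = 4//3 = 1
c = 1//2 = 0
val = 0-0 = 0
c = 0+0 = 0
c = 0%3 = 0
val = 0-0 = 0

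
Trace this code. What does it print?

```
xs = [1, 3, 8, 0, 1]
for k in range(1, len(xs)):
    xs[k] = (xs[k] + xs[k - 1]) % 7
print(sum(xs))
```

k=1: xs[1] = (3+1)%7 = 4 → [1, 4, 8, 0, 1]
k=2: xs[2] = (8+4)%7 = 5 → [1, 4, 5, 0, 1]
k=3: xs[3] = (0+5)%7 = 5 → [1, 4, 5, 5, 1]
k=4: xs[4] = (1+5)%7 = 6 → [1, 4, 5, 5, 6]
sum = 21

21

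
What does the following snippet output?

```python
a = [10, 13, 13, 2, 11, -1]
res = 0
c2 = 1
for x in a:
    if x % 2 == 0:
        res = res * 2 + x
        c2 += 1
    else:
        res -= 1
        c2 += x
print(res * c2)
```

624

x=10: even, res = 0*2+10 = 10; c2=2
x=13: not even, res = 10-1 = 9; c2=15
x=13: not even, res = 9-1 = 8; c2=28
x=2: even, res = 8*2+2 = 18; c2=29
x=11: not even, res = 18-1 = 17; c2=40
x=-1: not even, res = 17-1 = 16; c2=39
res*c2 = 16*39 = 624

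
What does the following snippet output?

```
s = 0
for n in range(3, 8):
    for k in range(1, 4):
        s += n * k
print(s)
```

n=3,k=1: s = 0+3 = 3
n=3,k=2: s = 3+6 = 9
n=3,k=3: s = 9+9 = 18
n=4,k=1: s = 18+4 = 22
n=4,k=2: s = 22+8 = 30
n=4,k=3: s = 30+12 = 42
n=5,k=1: s = 42+5 = 47
n=5,k=2: s = 47+10 = 57
n=5,k=3: s = 57+15 = 72
n=6,k=1: s = 72+6 = 78
n=6,k=2: s = 78+12 = 90
n=6,k=3: s = 90+18 = 108
n=7,k=1: s = 108+7 = 115
n=7,k=2: s = 115+14 = 129
n=7,k=3: s = 129+21 = 150

150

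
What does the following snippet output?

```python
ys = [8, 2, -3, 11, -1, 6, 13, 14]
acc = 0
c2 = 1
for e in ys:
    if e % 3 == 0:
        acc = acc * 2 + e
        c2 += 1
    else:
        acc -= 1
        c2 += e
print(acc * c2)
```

e=8: not %3==0, acc = 0-1 = -1; c2=9
e=2: not %3==0, acc = (-1)-1 = -2; c2=11
e=-3: %3==0, acc = (-2)*2+(-3) = -7; c2=12
e=11: not %3==0, acc = (-7)-1 = -8; c2=23
e=-1: not %3==0, acc = (-8)-1 = -9; c2=22
e=6: %3==0, acc = (-9)*2+6 = -12; c2=23
e=13: not %3==0, acc = (-12)-1 = -13; c2=36
e=14: not %3==0, acc = (-13)-1 = -14; c2=50
acc*c2 = (-14)*50 = -700

-700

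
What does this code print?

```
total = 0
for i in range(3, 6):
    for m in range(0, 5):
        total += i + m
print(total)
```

i=3,m=0: total = 0+3 = 3
i=3,m=1: total = 3+4 = 7
i=3,m=2: total = 7+5 = 12
i=3,m=3: total = 12+6 = 18
i=3,m=4: total = 18+7 = 25
i=4,m=0: total = 25+4 = 29
i=4,m=1: total = 29+5 = 34
i=4,m=2: total = 34+6 = 40
i=4,m=3: total = 40+7 = 47
i=4,m=4: total = 47+8 = 55
i=5,m=0: total = 55+5 = 60
i=5,m=1: total = 60+6 = 66
i=5,m=2: total = 66+7 = 73
i=5,m=3: total = 73+8 = 81
i=5,m=4: total = 81+9 = 90

90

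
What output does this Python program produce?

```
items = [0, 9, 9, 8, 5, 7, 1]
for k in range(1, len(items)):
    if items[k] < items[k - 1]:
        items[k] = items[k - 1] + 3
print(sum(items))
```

k=1: 9>=0, unchanged → [0, 9, 9, 8, 5, 7, 1]
k=2: 9>=9, unchanged → [0, 9, 9, 8, 5, 7, 1]
k=3: 8<9, items[3] = 9+3 = 12 → [0, 9, 9, 12, 5, 7, 1]
k=4: 5<12, items[4] = 12+3 = 15 → [0, 9, 9, 12, 15, 7, 1]
k=5: 7<15, items[5] = 15+3 = 18 → [0, 9, 9, 12, 15, 18, 1]
k=6: 1<18, items[6] = 18+3 = 21 → [0, 9, 9, 12, 15, 18, 21]
sum = 84

84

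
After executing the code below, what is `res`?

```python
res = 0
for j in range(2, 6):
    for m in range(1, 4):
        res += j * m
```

84

j=2,m=1: res = 0+2 = 2
j=2,m=2: res = 2+4 = 6
j=2,m=3: res = 6+6 = 12
j=3,m=1: res = 12+3 = 15
j=3,m=2: res = 15+6 = 21
j=3,m=3: res = 21+9 = 30
j=4,m=1: res = 30+4 = 34
j=4,m=2: res = 34+8 = 42
j=4,m=3: res = 42+12 = 54
j=5,m=1: res = 54+5 = 59
j=5,m=2: res = 59+10 = 69
j=5,m=3: res = 69+15 = 84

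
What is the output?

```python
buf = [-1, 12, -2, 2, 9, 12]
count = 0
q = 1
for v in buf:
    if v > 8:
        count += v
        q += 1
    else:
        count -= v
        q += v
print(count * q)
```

v=-1: not >8, count = 0-(-1) = 1; q=0
v=12: >8, count = 1+12 = 13; q=1
v=-2: not >8, count = 13-(-2) = 15; q=-1
v=2: not >8, count = 15-2 = 13; q=1
v=9: >8, count = 13+9 = 22; q=2
v=12: >8, count = 22+12 = 34; q=3
count*q = 34*3 = 102

102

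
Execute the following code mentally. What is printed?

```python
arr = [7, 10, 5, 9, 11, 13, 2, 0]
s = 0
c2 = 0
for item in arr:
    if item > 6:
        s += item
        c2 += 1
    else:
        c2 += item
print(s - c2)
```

38

item=7: >6, s = 0+7 = 7; c2=1
item=10: >6, s = 7+10 = 17; c2=2
item=5: not >6; c2=7
item=9: >6, s = 17+9 = 26; c2=8
item=11: >6, s = 26+11 = 37; c2=9
item=13: >6, s = 37+13 = 50; c2=10
item=2: not >6; c2=12
item=0: not >6; c2=12
s-c2 = 50-12 = 38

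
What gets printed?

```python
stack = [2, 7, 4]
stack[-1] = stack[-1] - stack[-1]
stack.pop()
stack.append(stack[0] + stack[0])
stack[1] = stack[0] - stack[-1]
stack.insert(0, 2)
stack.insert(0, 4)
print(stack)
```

stack[-1] = stack[-1]-stack[-1] = 4-4 = 0 → [2, 7, 0]
pop() removes 0 → [2, 7]
append stack[0]+stack[0] = 2+2 = 4 → [2, 7, 4]
stack[1] = stack[0]-stack[-1] = 2-4 = -2 → [2, -2, 4]
insert 2 at 0 → [2, 2, -2, 4]
insert 4 at 0 → [4, 2, 2, -2, 4]

[4, 2, 2, -2, 4]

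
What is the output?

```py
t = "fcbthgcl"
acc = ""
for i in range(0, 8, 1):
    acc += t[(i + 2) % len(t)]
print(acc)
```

i=0: add t[2]='b' → 'b'
i=1: add t[3]='t' → 'bt'
i=2: add t[4]='h' → 'bth'
i=3: add t[5]='g' → 'bthg'
i=4: add t[6]='c' → 'bthgc'
i=5: add t[7]='l' → 'bthgcl'
i=6: add t[0]='f' → 'bthgclf'
i=7: add t[1]='c' → 'bthgclfc'

bthgclfc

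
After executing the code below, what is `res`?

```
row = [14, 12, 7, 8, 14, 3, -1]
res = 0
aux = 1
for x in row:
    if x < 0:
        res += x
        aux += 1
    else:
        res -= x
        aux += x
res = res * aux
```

x=14: not <0, res = 0-14 = -14; aux=15
x=12: not <0, res = (-14)-12 = -26; aux=27
x=7: not <0, res = (-26)-7 = -33; aux=34
x=8: not <0, res = (-33)-8 = -41; aux=42
x=14: not <0, res = (-41)-14 = -55; aux=56
x=3: not <0, res = (-55)-3 = -58; aux=59
x=-1: <0, res = (-58)+(-1) = -59; aux=60
res*aux = (-59)*60 = -3540

-3540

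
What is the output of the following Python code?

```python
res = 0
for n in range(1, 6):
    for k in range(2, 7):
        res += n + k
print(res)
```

n=1,k=2: res = 0+3 = 3
n=1,k=3: res = 3+4 = 7
n=1,k=4: res = 7+5 = 12
n=1,k=5: res = 12+6 = 18
n=1,k=6: res = 18+7 = 25
n=2,k=2: res = 25+4 = 29
n=2,k=3: res = 29+5 = 34
n=2,k=4: res = 34+6 = 40
n=2,k=5: res = 40+7 = 47
n=2,k=6: res = 47+8 = 55
n=3,k=2: res = 55+5 = 60
n=3,k=3: res = 60+6 = 66
n=3,k=4: res = 66+7 = 73
n=3,k=5: res = 73+8 = 81
n=3,k=6: res = 81+9 = 90
n=4,k=2: res = 90+6 = 96
n=4,k=3: res = 96+7 = 103
n=4,k=4: res = 103+8 = 111
n=4,k=5: res = 111+9 = 120
n=4,k=6: res = 120+10 = 130
n=5,k=2: res = 130+7 = 137
n=5,k=3: res = 137+8 = 145
n=5,k=4: res = 145+9 = 154
n=5,k=5: res = 154+10 = 164
n=5,k=6: res = 164+11 = 175

175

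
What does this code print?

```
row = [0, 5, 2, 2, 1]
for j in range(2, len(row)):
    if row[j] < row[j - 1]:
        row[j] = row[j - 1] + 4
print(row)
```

[0, 5, 9, 13, 17]

j=2: 2<5, row[2] = 5+4 = 9 → [0, 5, 9, 2, 1]
j=3: 2<9, row[3] = 9+4 = 13 → [0, 5, 9, 13, 1]
j=4: 1<13, row[4] = 13+4 = 17 → [0, 5, 9, 13, 17]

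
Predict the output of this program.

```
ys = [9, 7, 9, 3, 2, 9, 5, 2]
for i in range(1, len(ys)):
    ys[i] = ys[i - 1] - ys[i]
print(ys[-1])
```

-28

i=1: ys[1] = 9-7 = 2 → [9, 2, 9, 3, 2, 9, 5, 2]
i=2: ys[2] = 2-9 = -7 → [9, 2, -7, 3, 2, 9, 5, 2]
i=3: ys[3] = (-7)-3 = -10 → [9, 2, -7, -10, 2, 9, 5, 2]
i=4: ys[4] = (-10)-2 = -12 → [9, 2, -7, -10, -12, 9, 5, 2]
i=5: ys[5] = (-12)-9 = -21 → [9, 2, -7, -10, -12, -21, 5, 2]
i=6: ys[6] = (-21)-5 = -26 → [9, 2, -7, -10, -12, -21, -26, 2]
i=7: ys[7] = (-26)-2 = -28 → [9, 2, -7, -10, -12, -21, -26, -28]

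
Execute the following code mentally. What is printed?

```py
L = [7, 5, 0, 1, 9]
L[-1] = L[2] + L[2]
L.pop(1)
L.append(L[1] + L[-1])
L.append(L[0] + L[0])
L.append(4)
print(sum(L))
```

L[-1] = L[2]+L[2] = 0+0 = 0 → [7, 5, 0, 1, 0]
pop(1) removes 5 → [7, 0, 1, 0]
append L[1]+L[-1] = 0+0 = 0 → [7, 0, 1, 0, 0]
append L[0]+L[0] = 7+7 = 14 → [7, 0, 1, 0, 0, 14]
append 4 → [7, 0, 1, 0, 0, 14, 4]
sum = 26

26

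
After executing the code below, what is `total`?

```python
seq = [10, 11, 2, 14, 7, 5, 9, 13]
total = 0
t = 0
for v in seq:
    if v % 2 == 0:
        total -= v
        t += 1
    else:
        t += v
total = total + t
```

22

v=10: even, total = 0-10 = -10; t=1
v=11: not even; t=12
v=2: even, total = (-10)-2 = -12; t=13
v=14: even, total = (-12)-14 = -26; t=14
v=7: not even; t=21
v=5: not even; t=26
v=9: not even; t=35
v=13: not even; t=48
total+t = (-26)+48 = 22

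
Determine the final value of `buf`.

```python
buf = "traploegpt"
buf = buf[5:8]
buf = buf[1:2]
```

'e'

slice [5:8] → 'oeg'
slice [1:2] → 'e'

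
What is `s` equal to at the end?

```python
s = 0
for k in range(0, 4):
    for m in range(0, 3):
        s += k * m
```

18

k=0,m=0: s = 0+0 = 0
k=0,m=1: s = 0+0 = 0
k=0,m=2: s = 0+0 = 0
k=1,m=0: s = 0+0 = 0
k=1,m=1: s = 0+1 = 1
k=1,m=2: s = 1+2 = 3
k=2,m=0: s = 3+0 = 3
k=2,m=1: s = 3+2 = 5
k=2,m=2: s = 5+4 = 9
k=3,m=0: s = 9+0 = 9
k=3,m=1: s = 9+3 = 12
k=3,m=2: s = 12+6 = 18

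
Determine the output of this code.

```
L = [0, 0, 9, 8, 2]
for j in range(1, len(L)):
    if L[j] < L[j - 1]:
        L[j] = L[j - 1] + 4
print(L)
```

[0, 0, 9, 13, 17]

j=1: 0>=0, unchanged → [0, 0, 9, 8, 2]
j=2: 9>=0, unchanged → [0, 0, 9, 8, 2]
j=3: 8<9, L[3] = 9+4 = 13 → [0, 0, 9, 13, 2]
j=4: 2<13, L[4] = 13+4 = 17 → [0, 0, 9, 13, 17]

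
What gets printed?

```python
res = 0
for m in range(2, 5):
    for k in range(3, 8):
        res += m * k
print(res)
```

m=2,k=3: res = 0+6 = 6
m=2,k=4: res = 6+8 = 14
m=2,k=5: res = 14+10 = 24
m=2,k=6: res = 24+12 = 36
m=2,k=7: res = 36+14 = 50
m=3,k=3: res = 50+9 = 59
m=3,k=4: res = 59+12 = 71
m=3,k=5: res = 71+15 = 86
m=3,k=6: res = 86+18 = 104
m=3,k=7: res = 104+21 = 125
m=4,k=3: res = 125+12 = 137
m=4,k=4: res = 137+16 = 153
m=4,k=5: res = 153+20 = 173
m=4,k=6: res = 173+24 = 197
m=4,k=7: res = 197+28 = 225

225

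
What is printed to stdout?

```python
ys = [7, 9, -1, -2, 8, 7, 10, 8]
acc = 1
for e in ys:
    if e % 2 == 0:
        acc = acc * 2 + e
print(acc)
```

e=7: not even
e=9: not even
e=-1: not even
e=-2: even, acc = 1*2+(-2) = 0
e=8: even, acc = 0*2+8 = 8
e=7: not even
e=10: even, acc = 8*2+10 = 26
e=8: even, acc = 26*2+8 = 60

60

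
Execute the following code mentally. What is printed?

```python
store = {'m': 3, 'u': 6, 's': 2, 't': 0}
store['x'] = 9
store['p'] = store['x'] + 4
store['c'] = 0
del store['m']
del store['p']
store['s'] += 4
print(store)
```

store['x'] = 9 → {'m': 3, 'u': 6, 's': 2, 't': 0, 'x': 9}
store['p'] = store['x']+4 = 13 → {'m': 3, 'u': 6, 's': 2, 't': 0, 'x': 9, 'p': 13}
store['c'] = 0 → {'m': 3, 'u': 6, 's': 2, 't': 0, 'x': 9, 'p': 13, 'c': 0}
del 'm' → {'u': 6, 's': 2, 't': 0, 'x': 9, 'p': 13, 'c': 0}
del 'p' → {'u': 6, 's': 2, 't': 0, 'x': 9, 'c': 0}
store['s'] = 2+4 = 6 → {'u': 6, 's': 6, 't': 0, 'x': 9, 'c': 0}

{'u': 6, 's': 6, 't': 0, 'x': 9, 'c': 0}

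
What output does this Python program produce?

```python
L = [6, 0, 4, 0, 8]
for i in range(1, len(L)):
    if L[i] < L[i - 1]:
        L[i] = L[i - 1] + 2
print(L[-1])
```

i=1: 0<6, L[1] = 6+2 = 8 → [6, 8, 4, 0, 8]
i=2: 4<8, L[2] = 8+2 = 10 → [6, 8, 10, 0, 8]
i=3: 0<10, L[3] = 10+2 = 12 → [6, 8, 10, 12, 8]
i=4: 8<12, L[4] = 12+2 = 14 → [6, 8, 10, 12, 14]

14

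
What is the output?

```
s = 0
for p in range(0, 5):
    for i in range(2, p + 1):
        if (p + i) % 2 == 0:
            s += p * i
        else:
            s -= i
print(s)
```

p=2,i=2: even sum, s = 0+4 = 4
p=3,i=2: odd sum, s = 4-2 = 2
p=3,i=3: even sum, s = 2+9 = 11
p=4,i=2: even sum, s = 11+8 = 19
p=4,i=3: odd sum, s = 19-3 = 16
p=4,i=4: even sum, s = 16+16 = 32

32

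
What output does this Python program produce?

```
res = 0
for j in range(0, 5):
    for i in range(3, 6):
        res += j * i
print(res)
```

120

j=0,i=3: res = 0+0 = 0
j=0,i=4: res = 0+0 = 0
j=0,i=5: res = 0+0 = 0
j=1,i=3: res = 0+3 = 3
j=1,i=4: res = 3+4 = 7
j=1,i=5: res = 7+5 = 12
j=2,i=3: res = 12+6 = 18
j=2,i=4: res = 18+8 = 26
j=2,i=5: res = 26+10 = 36
j=3,i=3: res = 36+9 = 45
j=3,i=4: res = 45+12 = 57
j=3,i=5: res = 57+15 = 72
j=4,i=3: res = 72+12 = 84
j=4,i=4: res = 84+16 = 100
j=4,i=5: res = 100+20 = 120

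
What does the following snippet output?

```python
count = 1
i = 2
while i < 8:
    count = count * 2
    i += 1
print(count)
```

i=2: count = 1*2 = 2
i=3: count = 2*2 = 4
i=4: count = 4*2 = 8
i=5: count = 8*2 = 16
i=6: count = 16*2 = 32
i=7: count = 32*2 = 64

64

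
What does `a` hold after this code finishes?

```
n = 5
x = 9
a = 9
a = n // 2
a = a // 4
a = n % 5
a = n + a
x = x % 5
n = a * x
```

5

a = 5//2 = 2
a = 2//4 = 0
a = 5%5 = 0
a = 5+0 = 5
x = 9%5 = 4
n = 5*4 = 20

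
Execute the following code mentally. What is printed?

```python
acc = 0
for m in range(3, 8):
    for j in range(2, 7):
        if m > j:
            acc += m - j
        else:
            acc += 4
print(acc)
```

m=3,j=2: 3>2, acc = 0+1 = 1
m=3,j=3: not 3>3, acc = 1+4 = 5
m=3,j=4: not 3>4, acc = 5+4 = 9
m=3,j=5: not 3>5, acc = 9+4 = 13
m=3,j=6: not 3>6, acc = 13+4 = 17
m=4,j=2: 4>2, acc = 17+2 = 19
m=4,j=3: 4>3, acc = 19+1 = 20
m=4,j=4: not 4>4, acc = 20+4 = 24
m=4,j=5: not 4>5, acc = 24+4 = 28
m=4,j=6: not 4>6, acc = 28+4 = 32
m=5,j=2: 5>2, acc = 32+3 = 35
m=5,j=3: 5>3, acc = 35+2 = 37
m=5,j=4: 5>4, acc = 37+1 = 38
m=5,j=5: not 5>5, acc = 38+4 = 42
m=5,j=6: not 5>6, acc = 42+4 = 46
m=6,j=2: 6>2, acc = 46+4 = 50
m=6,j=3: 6>3, acc = 50+3 = 53
m=6,j=4: 6>4, acc = 53+2 = 55
m=6,j=5: 6>5, acc = 55+1 = 56
m=6,j=6: not 6>6, acc = 56+4 = 60
m=7,j=2: 7>2, acc = 60+5 = 65
m=7,j=3: 7>3, acc = 65+4 = 69
m=7,j=4: 7>4, acc = 69+3 = 72
m=7,j=5: 7>5, acc = 72+2 = 74
m=7,j=6: 7>6, acc = 74+1 = 75

75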